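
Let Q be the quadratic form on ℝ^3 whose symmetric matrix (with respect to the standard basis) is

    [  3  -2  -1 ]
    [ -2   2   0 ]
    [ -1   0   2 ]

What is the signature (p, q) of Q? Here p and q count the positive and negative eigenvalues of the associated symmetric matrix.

(3, 0)

Applying the same elementary operations to the rows and columns of A produces a congruent diagonal matrix with entries 3, 2/3, 1.
Counting signs: 3 positive.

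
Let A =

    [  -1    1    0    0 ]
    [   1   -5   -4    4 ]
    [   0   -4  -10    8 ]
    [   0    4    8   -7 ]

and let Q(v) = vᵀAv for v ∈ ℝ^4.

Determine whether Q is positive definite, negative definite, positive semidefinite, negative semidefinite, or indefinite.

negative definite

An LDLᵀ factorisation of A has diagonal entries -1, -4, -6, -1/3.
Counting signs: 4 negative.
Hence Q is negative definite.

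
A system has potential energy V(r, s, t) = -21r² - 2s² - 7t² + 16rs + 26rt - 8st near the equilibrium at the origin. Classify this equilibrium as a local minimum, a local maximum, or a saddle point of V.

The Hessian at the origin is H = [[-42, 16, 26], [16, -4, -8], [26, -8, -14]].
Symmetric row and column elimination reduces H to a congruent diagonal form with pivots -42, 44/21, 4/11.
So there are 2 positive, 1 negative pivots.
H is indefinite, so the origin is a saddle point.

saddle point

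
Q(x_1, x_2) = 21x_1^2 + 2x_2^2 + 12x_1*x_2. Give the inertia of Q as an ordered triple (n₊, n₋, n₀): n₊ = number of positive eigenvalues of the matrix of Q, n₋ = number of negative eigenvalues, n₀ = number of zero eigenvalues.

(2, 0, 0)

The associated matrix is A = [[21, 6], [6, 2]].
Row-reducing A symmetrically gives the diagonal entries 21, 2/7.
Counting signs: 2 positive.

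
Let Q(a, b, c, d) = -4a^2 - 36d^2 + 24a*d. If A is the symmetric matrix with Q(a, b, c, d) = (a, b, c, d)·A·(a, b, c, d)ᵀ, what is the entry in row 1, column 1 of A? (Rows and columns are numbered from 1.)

-4

The coefficient of a^2 in Q is -4, and that is exactly A[1,1].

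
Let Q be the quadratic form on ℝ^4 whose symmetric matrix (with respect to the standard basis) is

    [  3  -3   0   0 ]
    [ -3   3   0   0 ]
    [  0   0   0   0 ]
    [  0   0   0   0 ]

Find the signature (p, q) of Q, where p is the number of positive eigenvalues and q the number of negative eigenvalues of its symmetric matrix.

Applying the same elementary operations to the rows and columns of A produces a congruent diagonal matrix with entries 3, 0, 0, 0.
So there are 1 positive, 3 zero pivots.

(1, 0)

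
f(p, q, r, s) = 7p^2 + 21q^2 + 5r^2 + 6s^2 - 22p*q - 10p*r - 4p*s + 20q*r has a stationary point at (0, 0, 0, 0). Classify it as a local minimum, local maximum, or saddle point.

local minimum

The Hessian at the origin is H = [[14, -22, -10, -4], [-22, 42, 20, 0], [-10, 20, 10, 0], [-4, 0, 0, 12]].
Congruent diagonalization of H (simultaneous row and column reduction) yields pivots 14, 52/7, 5/13, 4.
That gives 4 positive pivots.
H is positive definite, so the origin is a strict local minimum.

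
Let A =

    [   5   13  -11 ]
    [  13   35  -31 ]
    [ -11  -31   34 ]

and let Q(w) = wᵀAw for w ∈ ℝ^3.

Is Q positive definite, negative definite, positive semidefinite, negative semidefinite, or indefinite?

positive definite

Symmetric row and column elimination reduces A to a congruent diagonal form with pivots 5, 6/5, 5.
That gives 3 positive pivots.
Hence Q is positive definite.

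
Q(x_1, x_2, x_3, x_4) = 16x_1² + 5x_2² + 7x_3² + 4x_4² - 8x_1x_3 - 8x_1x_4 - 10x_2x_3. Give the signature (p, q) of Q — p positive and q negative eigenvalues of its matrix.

(4, 0)

The symmetric matrix is A = [[16, 0, -4, -4], [0, 5, -5, 0], [-4, -5, 7, 0], [-4, 0, 0, 4]].
Congruent diagonalization of A (simultaneous row and column reduction) yields pivots 16, 5, 1, 2.
Counting signs: 4 positive.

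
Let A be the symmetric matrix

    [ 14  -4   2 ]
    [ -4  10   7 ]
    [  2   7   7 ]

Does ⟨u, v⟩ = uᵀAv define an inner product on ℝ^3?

Congruent diagonalization of A (simultaneous row and column reduction) yields pivots 14, 62/7, 15/62.
Counting signs: 3 positive.
Hence Q is positive definite.
⟨·,·⟩ is an inner product exactly when A is positive definite.

yes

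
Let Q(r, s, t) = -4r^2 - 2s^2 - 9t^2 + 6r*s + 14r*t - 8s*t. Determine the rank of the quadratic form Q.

3

The associated matrix is A = [[-4, 3, 7], [3, -2, -4], [7, -4, -9]].
Applying the same elementary operations to the rows and columns of A produces a congruent diagonal matrix with entries -4, 1/4, -3.
So there are 1 positive, 2 negative pivots.
The rank is the number of nonzero pivots: 3.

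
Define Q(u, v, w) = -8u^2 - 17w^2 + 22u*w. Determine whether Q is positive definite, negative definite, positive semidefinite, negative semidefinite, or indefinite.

negative semidefinite

Write A = [[-8, 0, 11], [0, 0, 0], [11, 0, -17]].
Congruent diagonalization of A (simultaneous row and column reduction) yields pivots -8, 0, -15/8.
So there are 2 negative, 1 zero pivots.
Hence Q is negative semidefinite.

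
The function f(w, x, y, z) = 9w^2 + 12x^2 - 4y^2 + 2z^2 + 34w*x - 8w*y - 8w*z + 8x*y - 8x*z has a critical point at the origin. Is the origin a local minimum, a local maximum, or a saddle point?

saddle point

The Hessian at the origin is H = [[18, 34, -8, -8], [34, 24, 8, -8], [-8, 8, -8, 0], [-8, -8, 0, 4]].
An LDLᵀ factorisation of H has diagonal entries 18, -362/9, 312/181, 20/13.
That gives 3 positive, 1 negative pivots.
H is indefinite, so the origin is a saddle point.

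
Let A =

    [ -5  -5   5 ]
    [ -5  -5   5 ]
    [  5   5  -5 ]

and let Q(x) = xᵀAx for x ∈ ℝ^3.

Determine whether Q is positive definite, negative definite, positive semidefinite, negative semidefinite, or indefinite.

negative semidefinite

Symmetric row and column elimination reduces A to a congruent diagonal form with pivots -5, 0, 0.
Counting signs: 1 negative, 2 zero.
Hence Q is negative semidefinite.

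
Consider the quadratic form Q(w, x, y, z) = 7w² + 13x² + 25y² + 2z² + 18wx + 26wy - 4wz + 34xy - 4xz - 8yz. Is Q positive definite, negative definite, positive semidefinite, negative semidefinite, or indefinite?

The symmetric matrix of Q is A = [[7, 9, 13, -2], [9, 13, 17, -2], [13, 17, 25, -4], [-2, -2, -4, 2]].
Leading principal minors: Δ_1 = 7, Δ_2 = 10, Δ_3 = 8, Δ_4 = 8.
All leading principal minors are positive, so by Sylvester's criterion Q is positive definite.

positive definite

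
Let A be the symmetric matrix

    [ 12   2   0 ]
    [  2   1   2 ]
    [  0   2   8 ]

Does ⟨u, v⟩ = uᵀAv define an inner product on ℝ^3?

Leading principal minors: Δ_1 = 12, Δ_2 = 8, Δ_3 = 16.
All leading principal minors are positive, so by Sylvester's criterion Q is positive definite.
⟨·,·⟩ is an inner product exactly when A is positive definite.

yes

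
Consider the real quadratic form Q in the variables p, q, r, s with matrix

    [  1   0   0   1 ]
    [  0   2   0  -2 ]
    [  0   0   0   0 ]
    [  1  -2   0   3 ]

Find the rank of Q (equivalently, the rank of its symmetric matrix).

2

Symmetric row and column elimination reduces A to a congruent diagonal form with pivots 1, 2, 0, 0.
Counting signs: 2 positive, 2 zero.
The rank is the number of nonzero pivots: 2.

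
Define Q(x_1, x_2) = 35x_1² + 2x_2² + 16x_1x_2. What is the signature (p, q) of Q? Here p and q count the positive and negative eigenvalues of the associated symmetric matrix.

The associated matrix is A = [[35, 8], [8, 2]].
Symmetric row and column elimination reduces A to a congruent diagonal form with pivots 35, 6/35.
So there are 2 positive pivots.

(2, 0)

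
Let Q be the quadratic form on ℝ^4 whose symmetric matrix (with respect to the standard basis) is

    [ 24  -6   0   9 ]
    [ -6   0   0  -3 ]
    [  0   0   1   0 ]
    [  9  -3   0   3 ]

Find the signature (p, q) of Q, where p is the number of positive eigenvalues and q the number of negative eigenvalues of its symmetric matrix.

(2, 1)

Applying the same elementary operations to the rows and columns of A produces a congruent diagonal matrix with entries 24, -3/2, 1, 0.
So there are 2 positive, 1 negative, 1 zero pivots.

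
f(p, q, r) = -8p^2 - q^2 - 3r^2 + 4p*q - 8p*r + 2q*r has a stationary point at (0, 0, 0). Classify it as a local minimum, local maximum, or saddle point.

The Hessian at the origin is H = [[-16, 4, -8], [4, -2, 2], [-8, 2, -6]].
Applying the same elementary operations to the rows and columns of H produces a congruent diagonal matrix with entries -16, -1, -2.
That gives 3 negative pivots.
H is negative definite, so the origin is a strict local maximum.

local maximum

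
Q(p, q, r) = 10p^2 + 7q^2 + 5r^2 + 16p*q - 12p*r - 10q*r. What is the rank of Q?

3

The symmetric matrix is A = [[10, 8, -6], [8, 7, -5], [-6, -5, 5]].
An LDLᵀ factorisation of A has diagonal entries 10, 3/5, 4/3.
That gives 3 positive pivots.
The rank is the number of nonzero pivots: 3.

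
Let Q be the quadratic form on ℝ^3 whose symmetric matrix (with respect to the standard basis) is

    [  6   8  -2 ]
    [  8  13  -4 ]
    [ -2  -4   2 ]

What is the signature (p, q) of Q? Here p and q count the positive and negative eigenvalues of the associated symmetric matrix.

Row-reducing A symmetrically gives the diagonal entries 6, 7/3, 4/7.
So there are 3 positive pivots.

(3, 0)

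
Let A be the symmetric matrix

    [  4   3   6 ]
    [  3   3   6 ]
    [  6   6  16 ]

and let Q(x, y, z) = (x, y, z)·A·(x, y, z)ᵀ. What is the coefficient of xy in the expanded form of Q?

The coefficient of xy is A[1,2] + A[2,1] = 2·3 = 6.

6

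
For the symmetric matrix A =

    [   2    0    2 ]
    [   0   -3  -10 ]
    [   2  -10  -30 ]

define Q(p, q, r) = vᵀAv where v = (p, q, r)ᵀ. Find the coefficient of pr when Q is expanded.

The coefficient of pr is A[1,3] + A[3,1] = 2·2 = 4.

4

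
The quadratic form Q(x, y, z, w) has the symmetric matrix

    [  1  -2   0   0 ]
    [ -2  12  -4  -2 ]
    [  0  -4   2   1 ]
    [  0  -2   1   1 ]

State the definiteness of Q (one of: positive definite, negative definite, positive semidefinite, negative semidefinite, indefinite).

positive semidefinite

Row-reducing A symmetrically gives the diagonal entries 1, 8, 0, 1/2.
Counting signs: 3 positive, 1 zero.
Hence Q is positive semidefinite.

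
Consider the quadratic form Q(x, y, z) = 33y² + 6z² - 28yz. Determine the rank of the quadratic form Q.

2

The symmetric matrix is A = [[0, 0, 0], [0, 33, -14], [0, -14, 6]].
Symmetric row and column elimination reduces A to a congruent diagonal form with pivots 0, 33, 2/33.
So there are 2 positive, 1 zero pivots.
The rank is the number of nonzero pivots: 2.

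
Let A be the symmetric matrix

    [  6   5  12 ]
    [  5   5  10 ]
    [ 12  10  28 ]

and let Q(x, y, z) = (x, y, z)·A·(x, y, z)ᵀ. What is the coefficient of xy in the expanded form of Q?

The coefficient of xy is A[1,2] + A[2,1] = 2·5 = 10.

10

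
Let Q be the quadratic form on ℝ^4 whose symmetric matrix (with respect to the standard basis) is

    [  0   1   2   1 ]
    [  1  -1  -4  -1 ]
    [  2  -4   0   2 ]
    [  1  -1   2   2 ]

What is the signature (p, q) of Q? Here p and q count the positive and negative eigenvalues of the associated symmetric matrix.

(2, 1)

By Sylvester's law of inertia any congruent diagonalization of A has 2 positive, 1 negative and 1 zero entries.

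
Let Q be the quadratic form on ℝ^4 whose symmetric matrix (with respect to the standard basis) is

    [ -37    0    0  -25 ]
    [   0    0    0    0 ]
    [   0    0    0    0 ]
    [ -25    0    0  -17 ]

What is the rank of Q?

Row-reducing A symmetrically gives the diagonal entries -37, 0, 0, -4/37.
So there are 2 negative, 2 zero pivots.
The rank is the number of nonzero pivots: 2.

2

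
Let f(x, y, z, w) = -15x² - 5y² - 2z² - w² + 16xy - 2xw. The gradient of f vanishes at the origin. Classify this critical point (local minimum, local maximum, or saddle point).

local maximum

The Hessian at the origin is H = [[-30, 16, 0, -2], [16, -10, 0, 0], [0, 0, -4, 0], [-2, 0, 0, -2]].
Symmetric row and column elimination reduces H to a congruent diagonal form with pivots -30, -22/15, -4, -12/11.
So there are 4 negative pivots.
H is negative definite, so the origin is a strict local maximum.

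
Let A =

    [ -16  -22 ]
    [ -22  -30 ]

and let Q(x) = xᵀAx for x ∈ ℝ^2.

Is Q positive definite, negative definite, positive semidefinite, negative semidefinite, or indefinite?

An LDLᵀ factorisation of A has diagonal entries -16, 1/4.
Counting signs: 1 positive, 1 negative.
Hence Q is indefinite.

indefinite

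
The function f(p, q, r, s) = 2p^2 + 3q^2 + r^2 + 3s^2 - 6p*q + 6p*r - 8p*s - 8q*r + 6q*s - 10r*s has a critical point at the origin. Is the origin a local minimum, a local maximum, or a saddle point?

saddle point

The Hessian at the origin is H = [[4, -6, 6, -8], [-6, 6, -8, 6], [6, -8, 2, -10], [-8, 6, -10, 6]].
Symmetric row and column elimination reduces H to a congruent diagonal form with pivots 4, -3, -20/3, 2.
So there are 2 positive, 2 negative pivots.
H is indefinite, so the origin is a saddle point.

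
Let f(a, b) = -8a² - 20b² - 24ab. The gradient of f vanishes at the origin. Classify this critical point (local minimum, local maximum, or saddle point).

local maximum

The Hessian at the origin is H = [[-16, -24], [-24, -40]].
det H = -16·-40 − (-24)² = 64 > 0 and H[1,1] = -16 < 0, so H is negative definite.
Therefore the origin is a local maximum.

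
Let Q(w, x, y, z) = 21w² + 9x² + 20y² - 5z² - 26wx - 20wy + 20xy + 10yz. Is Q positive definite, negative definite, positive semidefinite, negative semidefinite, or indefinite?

indefinite

The symmetric matrix is A = [[21, -13, -10, 0], [-13, 9, 10, 0], [-10, 10, 20, 5], [0, 0, 5, -5]].
A is congruent to a diagonal matrix with 3 positive, 1 negative and 0 zero entries, so Q is indefinite.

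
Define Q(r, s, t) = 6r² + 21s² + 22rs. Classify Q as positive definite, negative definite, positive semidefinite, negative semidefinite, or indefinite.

positive semidefinite

The associated matrix is A = [[6, 11, 0], [11, 21, 0], [0, 0, 0]].
Applying the same elementary operations to the rows and columns of A produces a congruent diagonal matrix with entries 6, 5/6, 0.
That gives 2 positive, 1 zero pivots.
Hence Q is positive semidefinite.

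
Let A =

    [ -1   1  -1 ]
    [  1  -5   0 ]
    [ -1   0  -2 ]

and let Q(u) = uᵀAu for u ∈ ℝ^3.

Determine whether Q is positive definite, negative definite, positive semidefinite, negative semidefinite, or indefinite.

Congruent diagonalization of A (simultaneous row and column reduction) yields pivots -1, -4, -3/4.
Counting signs: 3 negative.
Hence Q is negative definite.

negative definite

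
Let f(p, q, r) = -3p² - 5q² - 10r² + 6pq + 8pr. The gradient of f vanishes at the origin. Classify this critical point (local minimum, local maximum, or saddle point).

saddle point

The Hessian at the origin is H = [[-6, 6, 8], [6, -10, 0], [8, 0, -20]].
Symmetric row and column elimination reduces H to a congruent diagonal form with pivots -6, -4, 20/3.
That gives 1 positive, 2 negative pivots.
H is indefinite, so the origin is a saddle point.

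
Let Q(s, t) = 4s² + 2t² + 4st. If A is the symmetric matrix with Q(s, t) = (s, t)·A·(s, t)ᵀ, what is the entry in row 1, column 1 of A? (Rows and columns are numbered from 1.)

The coefficient of s² in Q is 4, and that is exactly A[1,1].

4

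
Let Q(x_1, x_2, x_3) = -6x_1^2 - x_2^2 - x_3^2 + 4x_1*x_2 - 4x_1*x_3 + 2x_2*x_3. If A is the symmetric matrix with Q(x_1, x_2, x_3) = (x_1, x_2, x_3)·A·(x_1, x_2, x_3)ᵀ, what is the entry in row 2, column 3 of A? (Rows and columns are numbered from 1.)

1

The coefficient of x_2·x_3 in Q is 2. For a symmetric A this equals A[2,3] + A[3,2] = 2·A[2,3].
So A[2,3] = 2/2 = 1.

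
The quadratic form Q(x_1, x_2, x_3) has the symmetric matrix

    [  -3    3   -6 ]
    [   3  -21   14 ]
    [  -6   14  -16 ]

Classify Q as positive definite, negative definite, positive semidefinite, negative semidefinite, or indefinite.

negative definite

An LDLᵀ factorisation of A has diagonal entries -3, -18, -4/9.
Counting signs: 3 negative.
Hence Q is negative definite.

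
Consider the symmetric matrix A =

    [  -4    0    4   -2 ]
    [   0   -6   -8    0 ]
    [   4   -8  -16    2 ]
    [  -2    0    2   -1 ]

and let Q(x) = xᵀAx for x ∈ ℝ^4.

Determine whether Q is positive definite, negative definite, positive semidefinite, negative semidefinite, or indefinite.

Symmetric row and column elimination reduces A to a congruent diagonal form with pivots -4, -6, -4/3, 0.
That gives 3 negative, 1 zero pivots.
Hence Q is negative semidefinite.

negative semidefinite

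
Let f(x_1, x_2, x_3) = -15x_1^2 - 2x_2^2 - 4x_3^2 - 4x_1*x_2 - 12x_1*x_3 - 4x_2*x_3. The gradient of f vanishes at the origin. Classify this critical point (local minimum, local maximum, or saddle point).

local maximum

The Hessian at the origin is H = [[-30, -4, -12], [-4, -4, -4], [-12, -4, -8]].
Row-reducing H symmetrically gives the diagonal entries -30, -52/15, -20/13.
Counting signs: 3 negative.
H is negative definite, so the origin is a strict local maximum.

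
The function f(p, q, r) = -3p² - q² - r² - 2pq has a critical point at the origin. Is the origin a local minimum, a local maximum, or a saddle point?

The Hessian at the origin is H = [[-6, -2, 0], [-2, -2, 0], [0, 0, -2]].
Applying the same elementary operations to the rows and columns of H produces a congruent diagonal matrix with entries -6, -4/3, -2.
That gives 3 negative pivots.
H is negative definite, so the origin is a strict local maximum.

local maximum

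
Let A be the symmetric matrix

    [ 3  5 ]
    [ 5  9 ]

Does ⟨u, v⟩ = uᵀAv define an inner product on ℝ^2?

For the 2×2 matrix [[3, 5], [5, 9]]: det = 3·9 − (5)² = 2, trace = 12.
det > 0 so both eigenvalues share the sign of the trace; trace = 12 > 0 ⇒ both positive.
⟨·,·⟩ is an inner product exactly when A is positive definite.

yes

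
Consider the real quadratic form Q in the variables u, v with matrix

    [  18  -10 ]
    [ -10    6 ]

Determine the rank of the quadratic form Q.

2

Row-reducing A symmetrically gives the diagonal entries 18, 4/9.
Counting signs: 2 positive.
The rank is the number of nonzero pivots: 2.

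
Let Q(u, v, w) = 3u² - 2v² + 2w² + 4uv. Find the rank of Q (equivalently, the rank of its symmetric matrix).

The symmetric matrix is A = [[3, 2, 0], [2, -2, 0], [0, 0, 2]].
An LDLᵀ factorisation of A has diagonal entries 3, -10/3, 2.
So there are 2 positive, 1 negative pivots.
The rank is the number of nonzero pivots: 3.

3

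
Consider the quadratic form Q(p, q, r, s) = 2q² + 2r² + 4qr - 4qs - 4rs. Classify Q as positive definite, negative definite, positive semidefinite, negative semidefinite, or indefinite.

The associated matrix is A = [[0, 0, 0, 0], [0, 2, 2, -2], [0, 2, 2, -2], [0, -2, -2, 0]].
Row-reducing A symmetrically gives the diagonal entries 0, 2, 0, -2.
Counting signs: 1 positive, 1 negative, 2 zero.
Hence Q is indefinite.

indefinite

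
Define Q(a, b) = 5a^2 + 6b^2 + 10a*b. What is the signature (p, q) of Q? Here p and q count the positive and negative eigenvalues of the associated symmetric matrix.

(2, 0)

The associated matrix is A = [[5, 5], [5, 6]].
Applying the same elementary operations to the rows and columns of A produces a congruent diagonal matrix with entries 5, 1.
Counting signs: 2 positive.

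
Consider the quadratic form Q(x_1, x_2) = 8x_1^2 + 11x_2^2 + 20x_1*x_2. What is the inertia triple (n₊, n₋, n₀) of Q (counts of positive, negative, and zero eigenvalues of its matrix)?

Write A = [[8, 10], [10, 11]].
Applying the same elementary operations to the rows and columns of A produces a congruent diagonal matrix with entries 8, -3/2.
So there are 1 positive, 1 negative pivots.

(1, 1, 0)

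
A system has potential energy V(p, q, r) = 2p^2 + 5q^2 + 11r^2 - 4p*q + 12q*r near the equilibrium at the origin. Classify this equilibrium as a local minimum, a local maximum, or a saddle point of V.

saddle point

The Hessian at the origin is H = [[4, -4, 0], [-4, 10, 12], [0, 12, 22]].
Symmetric row and column elimination reduces H to a congruent diagonal form with pivots 4, 6, -2.
So there are 2 positive, 1 negative pivots.
H is indefinite, so the origin is a saddle point.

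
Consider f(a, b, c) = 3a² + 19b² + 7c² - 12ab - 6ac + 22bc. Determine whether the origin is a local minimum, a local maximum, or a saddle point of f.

The Hessian at the origin is H = [[6, -12, -6], [-12, 38, 22], [-6, 22, 14]].
Applying the same elementary operations to the rows and columns of H produces a congruent diagonal matrix with entries 6, 14, 6/7.
Counting signs: 3 positive.
H is positive definite, so the origin is a strict local minimum.

local minimum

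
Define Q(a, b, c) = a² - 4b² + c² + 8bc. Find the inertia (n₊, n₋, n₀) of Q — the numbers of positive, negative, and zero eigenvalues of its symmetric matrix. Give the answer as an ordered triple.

The associated matrix is A = [[1, 0, 0], [0, -4, 4], [0, 4, 1]].
Row-reducing A symmetrically gives the diagonal entries 1, -4, 5.
So there are 2 positive, 1 negative pivots.

(2, 1, 0)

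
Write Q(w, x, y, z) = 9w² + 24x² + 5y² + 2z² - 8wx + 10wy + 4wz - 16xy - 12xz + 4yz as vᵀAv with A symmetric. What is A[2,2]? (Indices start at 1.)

The coefficient of x² in Q is 24, and that is exactly A[2,2].

24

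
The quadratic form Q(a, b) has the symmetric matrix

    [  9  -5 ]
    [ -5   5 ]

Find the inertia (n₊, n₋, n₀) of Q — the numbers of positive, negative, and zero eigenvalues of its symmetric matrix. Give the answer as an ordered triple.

(2, 0, 0)

Congruent diagonalization of A (simultaneous row and column reduction) yields pivots 9, 20/9.
So there are 2 positive pivots.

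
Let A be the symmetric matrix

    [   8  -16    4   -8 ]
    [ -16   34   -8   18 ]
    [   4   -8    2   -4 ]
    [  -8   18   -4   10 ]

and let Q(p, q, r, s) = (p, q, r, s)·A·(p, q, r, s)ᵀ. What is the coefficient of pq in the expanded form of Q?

-32

The coefficient of pq is A[1,2] + A[2,1] = 2·(-16) = -32.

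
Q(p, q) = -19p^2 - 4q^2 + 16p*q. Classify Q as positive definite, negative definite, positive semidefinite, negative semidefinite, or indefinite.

negative definite

The associated matrix is A = [[-19, 8], [8, -4]].
Row-reducing A symmetrically gives the diagonal entries -19, -12/19.
That gives 2 negative pivots.
Hence Q is negative definite.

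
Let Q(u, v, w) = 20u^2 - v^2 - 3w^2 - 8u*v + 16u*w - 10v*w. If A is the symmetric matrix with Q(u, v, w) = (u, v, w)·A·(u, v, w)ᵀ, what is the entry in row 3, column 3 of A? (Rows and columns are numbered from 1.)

The coefficient of w^2 in Q is -3, and that is exactly A[3,3].

-3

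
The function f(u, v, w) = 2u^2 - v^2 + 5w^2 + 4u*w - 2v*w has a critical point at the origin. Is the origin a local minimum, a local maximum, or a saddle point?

The Hessian at the origin is H = [[4, 0, 4], [0, -2, -2], [4, -2, 10]].
An LDLᵀ factorisation of H has diagonal entries 4, -2, 8.
That gives 2 positive, 1 negative pivots.
H is indefinite, so the origin is a saddle point.

saddle point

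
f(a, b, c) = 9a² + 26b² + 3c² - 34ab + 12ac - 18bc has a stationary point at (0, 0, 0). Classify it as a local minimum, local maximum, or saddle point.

saddle point

The Hessian at the origin is H = [[18, -34, 12], [-34, 52, -18], [12, -18, 6]].
Row-reducing H symmetrically gives the diagonal entries 18, -110/9, -12/55.
So there are 1 positive, 2 negative pivots.
H is indefinite, so the origin is a saddle point.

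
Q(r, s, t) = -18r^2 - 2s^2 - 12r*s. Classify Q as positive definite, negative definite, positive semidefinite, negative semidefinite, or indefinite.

negative semidefinite

Write A = [[-18, -6, 0], [-6, -2, 0], [0, 0, 0]].
Row-reducing A symmetrically gives the diagonal entries -18, 0, 0.
Counting signs: 1 negative, 2 zero.
Hence Q is negative semidefinite.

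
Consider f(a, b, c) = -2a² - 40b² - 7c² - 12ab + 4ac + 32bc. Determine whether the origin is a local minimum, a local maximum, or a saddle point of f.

The Hessian at the origin is H = [[-4, -12, 4], [-12, -80, 32], [4, 32, -14]].
Symmetric row and column elimination reduces H to a congruent diagonal form with pivots -4, -44, -10/11.
Counting signs: 3 negative.
H is negative definite, so the origin is a strict local maximum.

local maximum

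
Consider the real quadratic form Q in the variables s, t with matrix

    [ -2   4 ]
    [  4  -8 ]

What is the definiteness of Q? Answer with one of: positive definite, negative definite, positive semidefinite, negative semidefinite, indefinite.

negative semidefinite

Applying the same elementary operations to the rows and columns of A produces a congruent diagonal matrix with entries -2, 0.
That gives 1 negative, 1 zero pivots.
Hence Q is negative semidefinite.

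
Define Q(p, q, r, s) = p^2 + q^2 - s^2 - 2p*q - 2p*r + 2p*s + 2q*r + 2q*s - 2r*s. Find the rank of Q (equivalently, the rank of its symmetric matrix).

The symmetric matrix is A = [[1, -1, -1, 1], [-1, 1, 1, 1], [-1, 1, 0, -1], [1, 1, -1, -1]].
Row reduction of A gives 4 nonzero rows, so rank A = 4.

4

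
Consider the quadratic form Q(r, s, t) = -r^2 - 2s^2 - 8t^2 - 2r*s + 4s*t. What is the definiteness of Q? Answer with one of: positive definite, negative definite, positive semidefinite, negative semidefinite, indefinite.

negative definite

The symmetric matrix of Q is A = [[-1, -1, 0], [-1, -2, 2], [0, 2, -8]].
Leading principal minors: Δ_1 = -1, Δ_2 = 1, Δ_3 = -4.
The signs alternate starting with Δ_1 < 0, so by Sylvester's criterion Q is negative definite.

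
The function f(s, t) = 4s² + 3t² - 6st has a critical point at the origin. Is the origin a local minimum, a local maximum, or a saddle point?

local minimum

The Hessian at the origin is H = [[8, -6], [-6, 6]].
det H = 8·6 − (-6)² = 12 > 0 and H[1,1] = 8 > 0, so H is positive definite.
Therefore the origin is a local minimum.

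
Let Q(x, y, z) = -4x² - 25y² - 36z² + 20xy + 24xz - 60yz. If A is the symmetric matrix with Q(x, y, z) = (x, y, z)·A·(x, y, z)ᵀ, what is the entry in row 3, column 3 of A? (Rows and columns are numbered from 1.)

-36

The coefficient of z² in Q is -36, and that is exactly A[3,3].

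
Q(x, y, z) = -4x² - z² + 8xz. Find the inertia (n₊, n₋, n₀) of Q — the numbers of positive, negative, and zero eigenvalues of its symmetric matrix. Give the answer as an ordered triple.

The symmetric matrix is A = [[-4, 0, 4], [0, 0, 0], [4, 0, -1]].
Congruent diagonalization of A (simultaneous row and column reduction) yields pivots -4, 0, 3.
That gives 1 positive, 1 negative, 1 zero pivots.

(1, 1, 1)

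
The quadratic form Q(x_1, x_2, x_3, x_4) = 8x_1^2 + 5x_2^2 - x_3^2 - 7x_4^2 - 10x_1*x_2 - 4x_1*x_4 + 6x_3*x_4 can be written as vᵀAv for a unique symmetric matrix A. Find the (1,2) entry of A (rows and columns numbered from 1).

The coefficient of x_1·x_2 in Q is -10. For a symmetric A this equals A[1,2] + A[2,1] = 2·A[1,2].
So A[1,2] = -10/2 = -5.

-5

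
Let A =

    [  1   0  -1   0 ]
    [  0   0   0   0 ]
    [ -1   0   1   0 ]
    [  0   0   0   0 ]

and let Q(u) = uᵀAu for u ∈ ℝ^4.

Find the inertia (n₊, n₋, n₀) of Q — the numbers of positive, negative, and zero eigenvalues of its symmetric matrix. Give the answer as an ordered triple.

Row-reducing A symmetrically gives the diagonal entries 1, 0, 0, 0.
So there are 1 positive, 3 zero pivots.

(1, 0, 3)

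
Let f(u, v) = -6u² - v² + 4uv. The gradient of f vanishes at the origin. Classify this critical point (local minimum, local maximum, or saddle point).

The Hessian at the origin is H = [[-12, 4], [4, -2]].
det H = -12·-2 − (4)² = 8 > 0 and H[1,1] = -12 < 0, so H is negative definite.
Therefore the origin is a local maximum.

local maximum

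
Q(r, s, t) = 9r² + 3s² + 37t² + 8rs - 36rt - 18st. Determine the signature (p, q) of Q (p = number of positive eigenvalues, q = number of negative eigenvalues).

Write A = [[9, 4, -18], [4, 3, -9], [-18, -9, 37]].
Applying the same elementary operations to the rows and columns of A produces a congruent diagonal matrix with entries 9, 11/9, 2/11.
That gives 3 positive pivots.

(3, 0)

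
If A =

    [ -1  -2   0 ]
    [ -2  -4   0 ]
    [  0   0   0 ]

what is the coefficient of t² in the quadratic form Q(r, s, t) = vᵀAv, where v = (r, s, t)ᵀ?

The coefficient of t² is the diagonal entry A[3,3] = 0.

0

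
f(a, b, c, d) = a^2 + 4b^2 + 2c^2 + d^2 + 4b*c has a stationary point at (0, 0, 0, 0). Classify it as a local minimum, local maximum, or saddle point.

The Hessian at the origin is H = [[2, 0, 0, 0], [0, 8, 4, 0], [0, 4, 4, 0], [0, 0, 0, 2]].
Symmetric row and column elimination reduces H to a congruent diagonal form with pivots 2, 8, 2, 2.
That gives 4 positive pivots.
H is positive definite, so the origin is a strict local minimum.

local minimum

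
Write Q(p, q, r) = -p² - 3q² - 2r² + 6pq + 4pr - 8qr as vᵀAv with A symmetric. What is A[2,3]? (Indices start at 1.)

The coefficient of q·r in Q is -8. For a symmetric A this equals A[2,3] + A[3,2] = 2·A[2,3].
So A[2,3] = -8/2 = -4.

-4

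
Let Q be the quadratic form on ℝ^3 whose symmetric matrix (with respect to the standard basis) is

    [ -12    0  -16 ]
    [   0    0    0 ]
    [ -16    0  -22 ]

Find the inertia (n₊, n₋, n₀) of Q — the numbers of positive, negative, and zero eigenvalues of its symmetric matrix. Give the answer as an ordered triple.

Symmetric row and column elimination reduces A to a congruent diagonal form with pivots -12, 0, -2/3.
That gives 2 negative, 1 zero pivots.

(0, 2, 1)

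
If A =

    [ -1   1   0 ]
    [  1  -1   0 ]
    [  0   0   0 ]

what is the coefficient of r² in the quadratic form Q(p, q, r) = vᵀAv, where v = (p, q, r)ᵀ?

0

The coefficient of r² is the diagonal entry A[3,3] = 0.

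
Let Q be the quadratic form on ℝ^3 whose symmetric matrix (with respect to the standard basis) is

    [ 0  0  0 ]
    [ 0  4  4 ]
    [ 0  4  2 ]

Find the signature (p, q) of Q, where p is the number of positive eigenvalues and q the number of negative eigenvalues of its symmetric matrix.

(1, 1)

Symmetric row and column elimination reduces A to a congruent diagonal form with pivots 0, 4, -2.
So there are 1 positive, 1 negative, 1 zero pivots.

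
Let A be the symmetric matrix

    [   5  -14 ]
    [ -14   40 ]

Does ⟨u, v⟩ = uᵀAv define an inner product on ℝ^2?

For the 2×2 matrix [[5, -14], [-14, 40]]: det = 5·40 − (-14)² = 4, trace = 45.
det > 0 so both eigenvalues share the sign of the trace; trace = 45 > 0 ⇒ both positive.
⟨·,·⟩ is an inner product exactly when A is positive definite.

yes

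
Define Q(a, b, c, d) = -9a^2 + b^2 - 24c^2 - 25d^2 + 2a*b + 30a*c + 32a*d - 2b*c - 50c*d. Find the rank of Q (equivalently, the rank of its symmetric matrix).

3

Write A = [[-9, 1, 15, 16], [1, 1, -1, 0], [15, -1, -24, -25], [16, 0, -25, -25]].
Congruent diagonalization of A (simultaneous row and column reduction) yields pivots -9, 10/9, 3/5, 0.
That gives 2 positive, 1 negative, 1 zero pivots.
The rank is the number of nonzero pivots: 3.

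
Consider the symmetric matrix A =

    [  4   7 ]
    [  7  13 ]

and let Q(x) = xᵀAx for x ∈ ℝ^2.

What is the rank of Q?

Symmetric row and column elimination reduces A to a congruent diagonal form with pivots 4, 3/4.
That gives 2 positive pivots.
The rank is the number of nonzero pivots: 2.

2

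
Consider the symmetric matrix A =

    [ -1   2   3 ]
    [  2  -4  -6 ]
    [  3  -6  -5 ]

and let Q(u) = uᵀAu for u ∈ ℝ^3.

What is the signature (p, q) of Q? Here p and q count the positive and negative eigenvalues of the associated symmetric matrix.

Congruent diagonalization of A (simultaneous row and column reduction) yields pivots -1, 0, 4.
That gives 1 positive, 1 negative, 1 zero pivots.

(1, 1)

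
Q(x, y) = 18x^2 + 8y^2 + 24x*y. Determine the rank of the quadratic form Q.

The symmetric matrix is A = [[18, 12], [12, 8]].
Applying the same elementary operations to the rows and columns of A produces a congruent diagonal matrix with entries 18, 0.
So there are 1 positive, 1 zero pivots.
The rank is the number of nonzero pivots: 1.

1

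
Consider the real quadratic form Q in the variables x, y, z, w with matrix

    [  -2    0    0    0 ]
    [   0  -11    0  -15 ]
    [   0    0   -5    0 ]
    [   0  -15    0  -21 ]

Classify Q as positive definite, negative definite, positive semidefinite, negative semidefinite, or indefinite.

negative definite

Leading principal minors: Δ_1 = -2, Δ_2 = 22, Δ_3 = -110, Δ_4 = 60.
The signs alternate starting with Δ_1 < 0, so by Sylvester's criterion Q is negative definite.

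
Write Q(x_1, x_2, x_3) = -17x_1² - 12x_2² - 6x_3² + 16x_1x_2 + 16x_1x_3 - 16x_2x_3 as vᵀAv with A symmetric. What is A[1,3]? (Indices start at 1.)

8

The coefficient of x_1·x_3 in Q is 16. For a symmetric A this equals A[1,3] + A[3,1] = 2·A[1,3].
So A[1,3] = 16/2 = 8.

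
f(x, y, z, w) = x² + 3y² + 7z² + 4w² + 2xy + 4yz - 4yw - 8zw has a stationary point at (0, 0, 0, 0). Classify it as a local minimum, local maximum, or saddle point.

The Hessian at the origin is H = [[2, 2, 0, 0], [2, 6, 4, -4], [0, 4, 14, -8], [0, -4, -8, 8]].
Symmetric row and column elimination reduces H to a congruent diagonal form with pivots 2, 4, 10, 12/5.
So there are 4 positive pivots.
H is positive definite, so the origin is a strict local minimum.

local minimum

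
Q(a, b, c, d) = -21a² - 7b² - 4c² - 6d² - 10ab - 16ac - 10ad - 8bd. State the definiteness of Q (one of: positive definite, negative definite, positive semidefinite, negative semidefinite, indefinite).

negative definite

The symmetric matrix of Q is A = [[-21, -5, -8, -5], [-5, -7, 0, -4], [-8, 0, -4, 0], [-5, -4, 0, -6]].
Leading principal minors: Δ_1 = -21, Δ_2 = 122, Δ_3 = -40, Δ_4 = 20.
The signs alternate starting with Δ_1 < 0, so by Sylvester's criterion Q is negative definite.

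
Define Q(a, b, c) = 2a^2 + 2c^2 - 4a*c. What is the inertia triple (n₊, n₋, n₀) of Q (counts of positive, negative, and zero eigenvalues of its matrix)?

(1, 0, 2)

The symmetric matrix is A = [[2, 0, -2], [0, 0, 0], [-2, 0, 2]].
Congruent diagonalization of A (simultaneous row and column reduction) yields pivots 2, 0, 0.
So there are 1 positive, 2 zero pivots.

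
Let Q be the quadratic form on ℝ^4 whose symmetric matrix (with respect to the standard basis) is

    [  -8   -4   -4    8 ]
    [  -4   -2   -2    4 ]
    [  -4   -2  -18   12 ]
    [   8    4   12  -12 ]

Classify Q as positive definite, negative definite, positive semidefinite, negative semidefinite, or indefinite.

Symmetric row and column elimination reduces A to a congruent diagonal form with pivots -8, 0, -16, 0.
That gives 2 negative, 2 zero pivots.
Hence Q is negative semidefinite.

negative semidefinite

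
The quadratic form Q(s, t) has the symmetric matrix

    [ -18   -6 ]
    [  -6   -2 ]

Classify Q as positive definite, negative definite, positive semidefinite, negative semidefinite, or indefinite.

Applying the same elementary operations to the rows and columns of A produces a congruent diagonal matrix with entries -18, 0.
Counting signs: 1 negative, 1 zero.
Hence Q is negative semidefinite.

negative semidefinite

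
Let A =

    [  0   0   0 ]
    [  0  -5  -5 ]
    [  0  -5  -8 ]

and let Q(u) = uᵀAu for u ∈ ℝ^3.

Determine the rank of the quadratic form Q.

Applying the same elementary operations to the rows and columns of A produces a congruent diagonal matrix with entries 0, -5, -3.
Counting signs: 2 negative, 1 zero.
The rank is the number of nonzero pivots: 2.

2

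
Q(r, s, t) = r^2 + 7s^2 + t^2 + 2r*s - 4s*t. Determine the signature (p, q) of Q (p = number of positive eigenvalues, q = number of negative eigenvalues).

(3, 0)

Write A = [[1, 1, 0], [1, 7, -2], [0, -2, 1]].
Congruent diagonalization of A (simultaneous row and column reduction) yields pivots 1, 6, 1/3.
So there are 3 positive pivots.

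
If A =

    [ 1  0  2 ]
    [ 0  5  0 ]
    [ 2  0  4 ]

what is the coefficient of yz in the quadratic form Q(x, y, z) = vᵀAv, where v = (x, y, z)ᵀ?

The coefficient of yz is A[2,3] + A[3,2] = 2·0 = 0.

0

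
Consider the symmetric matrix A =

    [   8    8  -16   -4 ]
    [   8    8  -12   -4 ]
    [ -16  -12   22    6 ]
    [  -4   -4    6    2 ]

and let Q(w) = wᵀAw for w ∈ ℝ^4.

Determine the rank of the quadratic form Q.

Row reduction of A gives 3 nonzero rows, so rank A = 3.

3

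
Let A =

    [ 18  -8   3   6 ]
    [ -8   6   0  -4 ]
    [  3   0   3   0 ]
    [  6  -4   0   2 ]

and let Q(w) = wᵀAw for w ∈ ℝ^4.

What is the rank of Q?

Congruent diagonalization of A (simultaneous row and column reduction) yields pivots 18, 22/9, 39/22, -10/13.
So there are 3 positive, 1 negative pivots.
The rank is the number of nonzero pivots: 4.

4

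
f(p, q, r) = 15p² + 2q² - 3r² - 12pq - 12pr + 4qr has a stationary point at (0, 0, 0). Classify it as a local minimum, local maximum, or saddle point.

The Hessian at the origin is H = [[30, -12, -12], [-12, 4, 4], [-12, 4, -6]].
Row-reducing H symmetrically gives the diagonal entries 30, -4/5, -10.
That gives 1 positive, 2 negative pivots.
H is indefinite, so the origin is a saddle point.

saddle point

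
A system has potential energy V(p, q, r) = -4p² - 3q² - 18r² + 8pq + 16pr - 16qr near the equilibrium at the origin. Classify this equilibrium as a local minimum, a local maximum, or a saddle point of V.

saddle point

The Hessian at the origin is H = [[-8, 8, 16], [8, -6, -16], [16, -16, -36]].
An LDLᵀ factorisation of H has diagonal entries -8, 2, -4.
So there are 1 positive, 2 negative pivots.
H is indefinite, so the origin is a saddle point.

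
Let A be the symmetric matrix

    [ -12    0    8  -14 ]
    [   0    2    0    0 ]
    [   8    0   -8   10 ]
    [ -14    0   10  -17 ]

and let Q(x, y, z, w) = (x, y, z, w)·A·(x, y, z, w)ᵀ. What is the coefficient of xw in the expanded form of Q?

The coefficient of xw is A[1,4] + A[4,1] = 2·(-14) = -28.

-28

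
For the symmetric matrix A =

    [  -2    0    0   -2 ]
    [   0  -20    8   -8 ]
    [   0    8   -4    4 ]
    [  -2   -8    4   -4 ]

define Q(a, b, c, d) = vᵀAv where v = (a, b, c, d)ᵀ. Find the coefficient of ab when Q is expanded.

0

The coefficient of ab is A[1,2] + A[2,1] = 2·0 = 0.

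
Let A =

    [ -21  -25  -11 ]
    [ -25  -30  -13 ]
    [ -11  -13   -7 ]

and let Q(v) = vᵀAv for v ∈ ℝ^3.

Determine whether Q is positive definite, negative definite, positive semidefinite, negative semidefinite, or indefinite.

Applying the same elementary operations to the rows and columns of A produces a congruent diagonal matrix with entries -21, -5/21, -6/5.
Counting signs: 3 negative.
Hence Q is negative definite.

negative definite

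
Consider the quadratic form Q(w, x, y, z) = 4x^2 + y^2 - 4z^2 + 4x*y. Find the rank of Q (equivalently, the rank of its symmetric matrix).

2

Write A = [[0, 0, 0, 0], [0, 4, 2, 0], [0, 2, 1, 0], [0, 0, 0, -4]].
Row-reducing A symmetrically gives the diagonal entries 0, 4, 0, -4.
Counting signs: 1 positive, 1 negative, 2 zero.
The rank is the number of nonzero pivots: 2.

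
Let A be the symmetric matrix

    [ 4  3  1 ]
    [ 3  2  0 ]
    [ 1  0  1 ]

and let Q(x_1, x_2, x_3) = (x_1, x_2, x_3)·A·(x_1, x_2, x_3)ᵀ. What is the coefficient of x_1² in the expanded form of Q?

The coefficient of x_1² is the diagonal entry A[1,1] = 4.

4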